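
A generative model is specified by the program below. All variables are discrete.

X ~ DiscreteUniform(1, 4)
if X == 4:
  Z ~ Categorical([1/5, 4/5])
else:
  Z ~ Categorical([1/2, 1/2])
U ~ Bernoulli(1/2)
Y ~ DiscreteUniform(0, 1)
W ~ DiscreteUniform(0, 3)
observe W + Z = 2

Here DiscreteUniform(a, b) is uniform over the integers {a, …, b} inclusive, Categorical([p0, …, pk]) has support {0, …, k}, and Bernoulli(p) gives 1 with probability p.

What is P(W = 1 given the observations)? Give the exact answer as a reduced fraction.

Enumerate traces; 32 have nonzero weight after conditioning:
  (X=1, Z=0, U=0, Y=0, W=2) weight 1/128
  (X=1, Z=0, U=0, Y=1, W=2) weight 1/128
  (X=1, Z=0, U=1, Y=0, W=2) weight 1/128
  (X=1, Z=0, U=1, Y=1, W=2) weight 1/128
  (X=1, Z=1, U=0, Y=0, W=1) weight 1/128
  (X=1, Z=1, U=0, Y=1, W=1) weight 1/128
  (X=1, Z=1, U=1, Y=0, W=1) weight 1/128
  (X=1, Z=1, U=1, Y=1, W=1) weight 1/128
  … 24 more
Group by W:
  weight(W=1) = 23/160
  weight(W=2) = 17/160
Total weight = 23/160 + 17/160 = 1/4
P(W=1 | obs) = 23/160 / 1/4 = 23/40
P(W=2 | obs) = 17/160 / 1/4 = 17/40

P(W = 1 | obs) = 23/40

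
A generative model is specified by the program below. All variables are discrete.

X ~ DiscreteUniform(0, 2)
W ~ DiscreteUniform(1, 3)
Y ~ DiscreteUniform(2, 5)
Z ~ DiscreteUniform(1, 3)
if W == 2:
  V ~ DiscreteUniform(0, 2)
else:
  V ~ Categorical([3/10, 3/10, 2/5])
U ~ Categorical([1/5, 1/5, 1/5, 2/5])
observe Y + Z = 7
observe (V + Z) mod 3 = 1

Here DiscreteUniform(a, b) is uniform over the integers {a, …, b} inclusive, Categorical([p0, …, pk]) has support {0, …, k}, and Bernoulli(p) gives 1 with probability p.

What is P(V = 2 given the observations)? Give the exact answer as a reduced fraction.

P(V = 2 | obs) = 17/31

Enumerate traces; 72 have nonzero weight after conditioning:
  (X=0, W=1, Y=4, Z=3, V=1, U=0) weight 1/1800
  (X=0, W=1, Y=4, Z=3, V=1, U=1) weight 1/1800
  (X=0, W=1, Y=4, Z=3, V=1, U=2) weight 1/1800
  (X=0, W=1, Y=4, Z=3, V=1, U=3) weight 1/900
  (X=0, W=1, Y=5, Z=2, V=2, U=0) weight 1/1350
  (X=0, W=1, Y=5, Z=2, V=2, U=1) weight 1/1350
  (X=0, W=1, Y=5, Z=2, V=2, U=2) weight 1/1350
  (X=0, W=1, Y=5, Z=2, V=2, U=3) weight 1/675
  … 64 more
Group by V:
  weight(V=1) = 7/270
  weight(V=2) = 17/540
Total weight = 7/270 + 17/540 = 31/540
P(V=1 | obs) = 7/270 / 31/540 = 14/31
P(V=2 | obs) = 17/540 / 31/540 = 17/31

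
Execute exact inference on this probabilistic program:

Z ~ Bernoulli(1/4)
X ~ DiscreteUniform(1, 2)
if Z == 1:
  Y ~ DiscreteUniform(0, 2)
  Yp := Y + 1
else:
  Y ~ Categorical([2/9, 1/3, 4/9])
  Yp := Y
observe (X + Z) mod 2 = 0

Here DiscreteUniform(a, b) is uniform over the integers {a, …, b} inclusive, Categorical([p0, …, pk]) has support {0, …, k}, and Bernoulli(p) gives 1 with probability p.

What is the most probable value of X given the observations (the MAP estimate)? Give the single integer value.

Enumerate traces; 6 have nonzero weight after conditioning:
  (Z=0, X=2, Y=0) weight 1/12
  (Z=0, X=2, Y=1) weight 1/8
  (Z=0, X=2, Y=2) weight 1/6
  (Z=1, X=1, Y=0) weight 1/24
  (Z=1, X=1, Y=1) weight 1/24
  (Z=1, X=1, Y=2) weight 1/24
Group by X:
  weight(X=1) = 1/8
  weight(X=2) = 3/8
Total weight = 1/8 + 3/8 = 1/2
P(X=1 | obs) = 1/8 / 1/2 = 1/4
P(X=2 | obs) = 3/8 / 1/2 = 3/4
argmax = 2

argmax_v P(X = v | obs) = 2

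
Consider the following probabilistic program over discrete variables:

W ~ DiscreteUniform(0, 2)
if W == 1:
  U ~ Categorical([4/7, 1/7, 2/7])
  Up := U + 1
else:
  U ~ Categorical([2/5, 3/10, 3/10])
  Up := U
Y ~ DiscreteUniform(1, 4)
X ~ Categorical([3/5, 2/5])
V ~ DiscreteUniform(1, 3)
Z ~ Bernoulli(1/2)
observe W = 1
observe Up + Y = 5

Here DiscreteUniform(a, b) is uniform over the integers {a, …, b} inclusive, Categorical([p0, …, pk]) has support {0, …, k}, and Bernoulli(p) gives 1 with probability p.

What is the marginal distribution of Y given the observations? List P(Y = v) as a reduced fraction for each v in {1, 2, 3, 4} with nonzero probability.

Enumerate traces; 36 have nonzero weight after conditioning:
  (W=1, U=0, Y=4, X=0, V=1, Z=0) weight 1/210
  (W=1, U=0, Y=4, X=0, V=1, Z=1) weight 1/210
  (W=1, U=0, Y=4, X=0, V=2, Z=0) weight 1/210
  (W=1, U=0, Y=4, X=0, V=2, Z=1) weight 1/210
  (W=1, U=0, Y=4, X=0, V=3, Z=0) weight 1/210
  (W=1, U=0, Y=4, X=0, V=3, Z=1) weight 1/210
  (W=1, U=0, Y=4, X=1, V=1, Z=0) weight 1/315
  (W=1, U=0, Y=4, X=1, V=1, Z=1) weight 1/315
  (W=1, U=1, Y=3, X=0, V=1, Z=0) weight 1/840
  (W=1, U=2, Y=2, X=0, V=1, Z=0) weight 1/420
  … 26 more
Group by Y:
  weight(Y=2) = 1/42
  weight(Y=3) = 1/84
  weight(Y=4) = 1/21
Total weight = 1/42 + 1/84 + 1/21 = 1/12
P(Y=2 | obs) = 1/42 / 1/12 = 2/7
P(Y=3 | obs) = 1/84 / 1/12 = 1/7
P(Y=4 | obs) = 1/21 / 1/12 = 4/7

P(Y=2) = 2/7, P(Y=3) = 1/7, P(Y=4) = 4/7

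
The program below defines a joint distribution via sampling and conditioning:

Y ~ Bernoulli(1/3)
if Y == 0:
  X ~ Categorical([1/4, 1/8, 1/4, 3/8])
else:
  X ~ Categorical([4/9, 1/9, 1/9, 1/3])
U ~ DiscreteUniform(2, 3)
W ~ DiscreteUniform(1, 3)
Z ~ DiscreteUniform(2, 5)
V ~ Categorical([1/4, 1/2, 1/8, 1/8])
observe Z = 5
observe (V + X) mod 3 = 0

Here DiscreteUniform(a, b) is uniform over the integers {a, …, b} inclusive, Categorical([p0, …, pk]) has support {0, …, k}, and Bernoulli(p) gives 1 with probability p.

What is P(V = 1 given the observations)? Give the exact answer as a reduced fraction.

Enumerate traces; 72 have nonzero weight after conditioning:
  (Y=0, X=0, U=2, W=1, Z=5, V=0) weight 1/576
  (Y=0, X=0, U=2, W=1, Z=5, V=3) weight 1/1152
  (Y=0, X=0, U=2, W=2, Z=5, V=0) weight 1/576
  (Y=0, X=0, U=2, W=2, Z=5, V=3) weight 1/1152
  (Y=0, X=0, U=2, W=3, Z=5, V=0) weight 1/576
  (Y=0, X=0, U=2, W=3, Z=5, V=3) weight 1/1152
  (Y=0, X=0, U=3, W=1, Z=5, V=0) weight 1/576
  (Y=0, X=0, U=3, W=1, Z=5, V=3) weight 1/1152
  (Y=0, X=1, U=2, W=1, Z=5, V=2) weight 1/2304
  (Y=0, X=2, U=2, W=1, Z=5, V=1) weight 1/288
  … 62 more
Group by V:
  weight(V=0) = 73/1728
  weight(V=1) = 11/432
  weight(V=2) = 13/3456
  weight(V=3) = 73/3456
Total weight = 73/1728 + 11/432 + 13/3456 + 73/3456 = 5/54
P(V=0 | obs) = 73/1728 / 5/54 = 73/160
P(V=1 | obs) = 11/432 / 5/54 = 11/40
P(V=2 | obs) = 13/3456 / 5/54 = 13/320
P(V=3 | obs) = 73/3456 / 5/54 = 73/320

P(V = 1 | obs) = 11/40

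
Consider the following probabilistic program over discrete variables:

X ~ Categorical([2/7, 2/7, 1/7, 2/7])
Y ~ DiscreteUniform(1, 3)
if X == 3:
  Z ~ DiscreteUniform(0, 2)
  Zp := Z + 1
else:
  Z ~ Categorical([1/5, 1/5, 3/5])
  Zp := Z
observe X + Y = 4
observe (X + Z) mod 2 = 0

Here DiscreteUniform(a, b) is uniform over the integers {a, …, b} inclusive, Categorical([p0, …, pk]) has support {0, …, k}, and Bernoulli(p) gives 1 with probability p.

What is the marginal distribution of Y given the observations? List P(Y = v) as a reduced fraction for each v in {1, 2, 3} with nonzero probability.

Enumerate traces; 4 have nonzero weight after conditioning:
  (X=1, Y=3, Z=1) weight 2/105
  (X=2, Y=2, Z=0) weight 1/105
  (X=2, Y=2, Z=2) weight 1/35
  (X=3, Y=1, Z=1) weight 2/63
Group by Y:
  weight(Y=1) = 2/63
  weight(Y=2) = 4/105
  weight(Y=3) = 2/105
Total weight = 2/63 + 4/105 + 2/105 = 4/45
P(Y=1 | obs) = 2/63 / 4/45 = 5/14
P(Y=2 | obs) = 4/105 / 4/45 = 3/7
P(Y=3 | obs) = 2/105 / 4/45 = 3/14

P(Y=1) = 5/14, P(Y=2) = 3/7, P(Y=3) = 3/14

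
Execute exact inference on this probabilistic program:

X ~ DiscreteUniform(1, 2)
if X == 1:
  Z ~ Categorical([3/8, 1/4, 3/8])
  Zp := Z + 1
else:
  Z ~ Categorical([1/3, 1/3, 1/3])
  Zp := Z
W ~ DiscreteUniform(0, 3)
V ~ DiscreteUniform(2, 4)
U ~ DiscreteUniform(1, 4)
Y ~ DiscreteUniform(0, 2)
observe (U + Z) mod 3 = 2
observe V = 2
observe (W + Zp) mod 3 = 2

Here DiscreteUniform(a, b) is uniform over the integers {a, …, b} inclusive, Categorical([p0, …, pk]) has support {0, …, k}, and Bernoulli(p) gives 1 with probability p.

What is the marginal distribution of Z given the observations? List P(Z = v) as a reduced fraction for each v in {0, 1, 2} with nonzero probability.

P(Z=0) = 17/82, P(Z=1) = 20/41, P(Z=2) = 25/82

Enumerate traces; 33 have nonzero weight after conditioning:
  (X=1, Z=0, W=1, V=2, U=2, Y=0) weight 1/768
  (X=1, Z=0, W=1, V=2, U=2, Y=1) weight 1/768
  (X=1, Z=0, W=1, V=2, U=2, Y=2) weight 1/768
  (X=1, Z=1, W=0, V=2, U=1, Y=0) weight 1/1152
  (X=1, Z=1, W=0, V=2, U=1, Y=1) weight 1/1152
  (X=1, Z=1, W=0, V=2, U=1, Y=2) weight 1/1152
  (X=1, Z=1, W=0, V=2, U=4, Y=0) weight 1/1152
  (X=1, Z=1, W=0, V=2, U=4, Y=1) weight 1/1152
  (X=1, Z=2, W=2, V=2, U=3, Y=0) weight 1/768
  … 24 more
Group by Z:
  weight(Z=0) = 17/2304
  weight(Z=1) = 5/288
  weight(Z=2) = 25/2304
Total weight = 17/2304 + 5/288 + 25/2304 = 41/1152
P(Z=0 | obs) = 17/2304 / 41/1152 = 17/82
P(Z=1 | obs) = 5/288 / 41/1152 = 20/41
P(Z=2 | obs) = 25/2304 / 41/1152 = 25/82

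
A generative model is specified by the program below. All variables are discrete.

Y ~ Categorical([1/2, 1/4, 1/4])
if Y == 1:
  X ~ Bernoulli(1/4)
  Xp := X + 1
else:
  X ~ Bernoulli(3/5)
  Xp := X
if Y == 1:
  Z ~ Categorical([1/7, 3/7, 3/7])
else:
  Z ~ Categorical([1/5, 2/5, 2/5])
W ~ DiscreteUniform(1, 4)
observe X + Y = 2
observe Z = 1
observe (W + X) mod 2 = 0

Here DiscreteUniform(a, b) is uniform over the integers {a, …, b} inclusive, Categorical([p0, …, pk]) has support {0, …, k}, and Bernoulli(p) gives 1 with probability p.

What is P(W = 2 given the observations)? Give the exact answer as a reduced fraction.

P(W = 2 | obs) = 56/187

Enumerate traces; 4 have nonzero weight after conditioning:
  (Y=1, X=1, Z=1, W=1) weight 3/448
  (Y=1, X=1, Z=1, W=3) weight 3/448
  (Y=2, X=0, Z=1, W=2) weight 1/100
  (Y=2, X=0, Z=1, W=4) weight 1/100
Group by W:
  weight(W=1) = 3/448
  weight(W=2) = 1/100
  weight(W=3) = 3/448
  weight(W=4) = 1/100
Total weight = 3/448 + 1/100 + 3/448 + 1/100 = 187/5600
P(W=1 | obs) = 3/448 / 187/5600 = 75/374
P(W=2 | obs) = 1/100 / 187/5600 = 56/187
P(W=3 | obs) = 3/448 / 187/5600 = 75/374
P(W=4 | obs) = 1/100 / 187/5600 = 56/187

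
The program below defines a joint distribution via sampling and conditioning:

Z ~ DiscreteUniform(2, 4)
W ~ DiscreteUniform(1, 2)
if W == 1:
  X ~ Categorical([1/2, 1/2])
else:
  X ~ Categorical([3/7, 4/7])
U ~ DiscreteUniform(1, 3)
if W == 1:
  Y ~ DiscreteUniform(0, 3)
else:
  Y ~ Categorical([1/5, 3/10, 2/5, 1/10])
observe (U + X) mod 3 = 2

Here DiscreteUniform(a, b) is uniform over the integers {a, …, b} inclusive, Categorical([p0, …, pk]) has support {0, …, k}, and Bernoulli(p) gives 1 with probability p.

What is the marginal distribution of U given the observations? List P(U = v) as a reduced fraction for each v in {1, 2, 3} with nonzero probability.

Enumerate traces; 48 have nonzero weight after conditioning:
  (Z=2, W=1, X=0, U=2, Y=0) weight 1/144
  (Z=2, W=1, X=0, U=2, Y=1) weight 1/144
  (Z=2, W=1, X=0, U=2, Y=2) weight 1/144
  (Z=2, W=1, X=0, U=2, Y=3) weight 1/144
  (Z=2, W=1, X=1, U=1, Y=0) weight 1/144
  (Z=2, W=1, X=1, U=1, Y=1) weight 1/144
  (Z=2, W=1, X=1, U=1, Y=2) weight 1/144
  (Z=2, W=1, X=1, U=1, Y=3) weight 1/144
  … 40 more
Group by U:
  weight(U=1) = 5/28
  weight(U=2) = 13/84
Total weight = 5/28 + 13/84 = 1/3
P(U=1 | obs) = 5/28 / 1/3 = 15/28
P(U=2 | obs) = 13/84 / 1/3 = 13/28

P(U=1) = 15/28, P(U=2) = 13/28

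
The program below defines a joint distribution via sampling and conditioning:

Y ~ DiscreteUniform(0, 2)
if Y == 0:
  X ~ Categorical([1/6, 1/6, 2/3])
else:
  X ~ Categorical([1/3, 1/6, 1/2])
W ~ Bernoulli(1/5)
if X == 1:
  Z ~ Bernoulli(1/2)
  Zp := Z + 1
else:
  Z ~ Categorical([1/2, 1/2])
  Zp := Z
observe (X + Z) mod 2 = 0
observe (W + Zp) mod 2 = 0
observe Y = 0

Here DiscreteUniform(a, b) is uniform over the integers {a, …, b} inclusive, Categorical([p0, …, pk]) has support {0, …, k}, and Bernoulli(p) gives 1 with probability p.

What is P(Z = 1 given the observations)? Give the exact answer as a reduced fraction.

Enumerate traces; 3 have nonzero weight after conditioning:
  (Y=0, X=0, W=0, Z=0) weight 1/45
  (Y=0, X=1, W=0, Z=1) weight 1/45
  (Y=0, X=2, W=0, Z=0) weight 4/45
Group by Z:
  weight(Z=0) = 1/9
  weight(Z=1) = 1/45
Total weight = 1/9 + 1/45 = 2/15
P(Z=0 | obs) = 1/9 / 2/15 = 5/6
P(Z=1 | obs) = 1/45 / 2/15 = 1/6

P(Z = 1 | obs) = 1/6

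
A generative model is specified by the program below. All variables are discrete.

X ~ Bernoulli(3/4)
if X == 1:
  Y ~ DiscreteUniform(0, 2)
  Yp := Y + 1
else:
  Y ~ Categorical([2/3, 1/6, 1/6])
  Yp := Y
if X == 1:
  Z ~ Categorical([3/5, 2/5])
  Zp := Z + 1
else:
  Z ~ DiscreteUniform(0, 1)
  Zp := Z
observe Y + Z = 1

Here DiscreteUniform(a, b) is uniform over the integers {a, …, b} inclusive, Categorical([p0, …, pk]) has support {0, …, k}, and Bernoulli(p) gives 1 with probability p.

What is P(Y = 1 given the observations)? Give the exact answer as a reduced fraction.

Enumerate traces; 4 have nonzero weight after conditioning:
  (X=0, Y=0, Z=1) weight 1/12
  (X=0, Y=1, Z=0) weight 1/48
  (X=1, Y=0, Z=1) weight 1/10
  (X=1, Y=1, Z=0) weight 3/20
Group by Y:
  weight(Y=0) = 11/60
  weight(Y=1) = 41/240
Total weight = 11/60 + 41/240 = 17/48
P(Y=0 | obs) = 11/60 / 17/48 = 44/85
P(Y=1 | obs) = 41/240 / 17/48 = 41/85

P(Y = 1 | obs) = 41/85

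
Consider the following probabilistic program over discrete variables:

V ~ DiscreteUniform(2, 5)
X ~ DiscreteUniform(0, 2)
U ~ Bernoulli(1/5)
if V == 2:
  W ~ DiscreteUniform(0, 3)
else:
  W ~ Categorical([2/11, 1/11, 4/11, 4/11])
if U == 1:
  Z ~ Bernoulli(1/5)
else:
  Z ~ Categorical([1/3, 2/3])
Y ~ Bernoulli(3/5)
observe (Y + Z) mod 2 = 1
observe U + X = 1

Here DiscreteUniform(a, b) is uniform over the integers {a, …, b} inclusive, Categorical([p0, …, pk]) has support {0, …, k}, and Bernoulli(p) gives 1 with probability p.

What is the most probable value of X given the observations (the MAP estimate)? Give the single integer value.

argmax_v P(X = v | obs) = 1

Enumerate traces; 64 have nonzero weight after conditioning:
  (V=2, X=0, U=1, W=0, Z=0, Y=1) weight 1/500
  (V=2, X=0, U=1, W=0, Z=1, Y=0) weight 1/3000
  (V=2, X=0, U=1, W=1, Z=0, Y=1) weight 1/500
  (V=2, X=0, U=1, W=1, Z=1, Y=0) weight 1/3000
  (V=2, X=0, U=1, W=2, Z=0, Y=1) weight 1/500
  (V=2, X=0, U=1, W=2, Z=1, Y=0) weight 1/3000
  (V=2, X=0, U=1, W=3, Z=0, Y=1) weight 1/500
  (V=2, X=0, U=1, W=3, Z=1, Y=0) weight 1/3000
  (V=2, X=1, U=0, W=0, Z=0, Y=1) weight 1/300
  … 55 more
Group by X:
  weight(X=0) = 14/375
  weight(X=1) = 28/225
Total weight = 14/375 + 28/225 = 182/1125
P(X=0 | obs) = 14/375 / 182/1125 = 3/13
P(X=1 | obs) = 28/225 / 182/1125 = 10/13
argmax = 1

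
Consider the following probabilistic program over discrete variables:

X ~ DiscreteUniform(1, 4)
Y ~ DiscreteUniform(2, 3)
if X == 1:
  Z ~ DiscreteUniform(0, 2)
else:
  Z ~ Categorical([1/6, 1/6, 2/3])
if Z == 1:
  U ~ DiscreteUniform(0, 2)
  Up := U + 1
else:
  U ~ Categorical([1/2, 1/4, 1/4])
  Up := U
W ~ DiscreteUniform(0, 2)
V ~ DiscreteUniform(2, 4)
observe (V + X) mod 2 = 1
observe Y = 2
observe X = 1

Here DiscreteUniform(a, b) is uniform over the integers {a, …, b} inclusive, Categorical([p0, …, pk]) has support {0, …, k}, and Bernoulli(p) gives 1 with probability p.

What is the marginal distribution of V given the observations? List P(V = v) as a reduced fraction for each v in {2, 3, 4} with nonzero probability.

Enumerate traces; 54 have nonzero weight after conditioning:
  (X=1, Y=2, Z=0, U=0, W=0, V=2) weight 1/432
  (X=1, Y=2, Z=0, U=0, W=0, V=4) weight 1/432
  (X=1, Y=2, Z=0, U=0, W=1, V=2) weight 1/432
  (X=1, Y=2, Z=0, U=0, W=1, V=4) weight 1/432
  (X=1, Y=2, Z=0, U=0, W=2, V=2) weight 1/432
  (X=1, Y=2, Z=0, U=0, W=2, V=4) weight 1/432
  (X=1, Y=2, Z=0, U=1, W=0, V=2) weight 1/864
  (X=1, Y=2, Z=0, U=1, W=0, V=4) weight 1/864
  … 46 more
Group by V:
  weight(V=2) = 1/24
  weight(V=4) = 1/24
Total weight = 1/24 + 1/24 = 1/12
P(V=2 | obs) = 1/24 / 1/12 = 1/2
P(V=4 | obs) = 1/24 / 1/12 = 1/2

P(V=2) = 1/2, P(V=4) = 1/2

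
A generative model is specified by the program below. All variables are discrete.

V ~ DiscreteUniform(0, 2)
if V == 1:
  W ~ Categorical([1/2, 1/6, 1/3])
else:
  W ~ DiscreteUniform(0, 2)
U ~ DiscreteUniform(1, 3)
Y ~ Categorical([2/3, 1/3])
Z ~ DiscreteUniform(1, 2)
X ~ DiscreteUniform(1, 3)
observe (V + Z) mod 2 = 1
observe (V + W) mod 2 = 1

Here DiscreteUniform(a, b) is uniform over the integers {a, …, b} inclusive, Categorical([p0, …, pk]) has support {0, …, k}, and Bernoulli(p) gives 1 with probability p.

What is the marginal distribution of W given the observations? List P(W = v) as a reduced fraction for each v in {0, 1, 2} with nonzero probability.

P(W=0) = 1/3, P(W=1) = 4/9, P(W=2) = 2/9

Enumerate traces; 72 have nonzero weight after conditioning:
  (V=0, W=1, U=1, Y=0, Z=1, X=1) weight 1/243
  (V=0, W=1, U=1, Y=0, Z=1, X=2) weight 1/243
  (V=0, W=1, U=1, Y=0, Z=1, X=3) weight 1/243
  (V=0, W=1, U=1, Y=1, Z=1, X=1) weight 1/486
  (V=0, W=1, U=1, Y=1, Z=1, X=2) weight 1/486
  (V=0, W=1, U=1, Y=1, Z=1, X=3) weight 1/486
  (V=0, W=1, U=2, Y=0, Z=1, X=1) weight 1/243
  (V=0, W=1, U=2, Y=0, Z=1, X=2) weight 1/243
  (V=1, W=0, U=1, Y=0, Z=2, X=1) weight 1/162
  (V=1, W=2, U=1, Y=0, Z=2, X=1) weight 1/243
  … 62 more
Group by W:
  weight(W=0) = 1/12
  weight(W=1) = 1/9
  weight(W=2) = 1/18
Total weight = 1/12 + 1/9 + 1/18 = 1/4
P(W=0 | obs) = 1/12 / 1/4 = 1/3
P(W=1 | obs) = 1/9 / 1/4 = 4/9
P(W=2 | obs) = 1/18 / 1/4 = 2/9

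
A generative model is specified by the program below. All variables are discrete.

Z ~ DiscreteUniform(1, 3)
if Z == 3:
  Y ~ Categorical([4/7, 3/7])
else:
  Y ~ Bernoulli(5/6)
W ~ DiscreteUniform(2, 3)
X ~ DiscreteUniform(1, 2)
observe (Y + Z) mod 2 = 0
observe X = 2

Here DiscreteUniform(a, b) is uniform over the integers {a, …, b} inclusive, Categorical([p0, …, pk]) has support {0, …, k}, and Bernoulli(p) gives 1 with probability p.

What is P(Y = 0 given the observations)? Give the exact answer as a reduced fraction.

Enumerate traces; 6 have nonzero weight after conditioning:
  (Z=1, Y=1, W=2, X=2) weight 5/72
  (Z=1, Y=1, W=3, X=2) weight 5/72
  (Z=2, Y=0, W=2, X=2) weight 1/72
  (Z=2, Y=0, W=3, X=2) weight 1/72
  (Z=3, Y=1, W=2, X=2) weight 1/28
  (Z=3, Y=1, W=3, X=2) weight 1/28
Group by Y:
  weight(Y=0) = 1/36
  weight(Y=1) = 53/252
Total weight = 1/36 + 53/252 = 5/21
P(Y=0 | obs) = 1/36 / 5/21 = 7/60
P(Y=1 | obs) = 53/252 / 5/21 = 53/60

P(Y = 0 | obs) = 7/60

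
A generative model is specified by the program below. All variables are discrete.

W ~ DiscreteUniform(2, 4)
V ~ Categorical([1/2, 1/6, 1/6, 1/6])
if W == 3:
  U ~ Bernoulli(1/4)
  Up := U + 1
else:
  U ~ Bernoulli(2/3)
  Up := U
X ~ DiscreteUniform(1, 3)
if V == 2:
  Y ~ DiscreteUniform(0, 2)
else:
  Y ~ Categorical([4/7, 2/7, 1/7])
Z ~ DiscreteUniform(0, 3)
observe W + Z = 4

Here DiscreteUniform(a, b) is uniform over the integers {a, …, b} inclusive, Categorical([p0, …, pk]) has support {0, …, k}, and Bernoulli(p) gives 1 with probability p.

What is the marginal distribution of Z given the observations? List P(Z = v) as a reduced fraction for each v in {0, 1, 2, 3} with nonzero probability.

P(Z=0) = 1/3, P(Z=1) = 1/3, P(Z=2) = 1/3

Enumerate traces; 216 have nonzero weight after conditioning:
  (W=2, V=0, U=0, X=1, Y=0, Z=2) weight 1/378
  (W=2, V=0, U=0, X=1, Y=1, Z=2) weight 1/756
  (W=2, V=0, U=0, X=1, Y=2, Z=2) weight 1/1512
  (W=2, V=0, U=0, X=2, Y=0, Z=2) weight 1/378
  (W=2, V=0, U=0, X=2, Y=1, Z=2) weight 1/756
  (W=2, V=0, U=0, X=2, Y=2, Z=2) weight 1/1512
  (W=2, V=0, U=0, X=3, Y=0, Z=2) weight 1/378
  (W=2, V=0, U=0, X=3, Y=1, Z=2) weight 1/756
  (W=3, V=0, U=0, X=1, Y=0, Z=1) weight 1/168
  (W=4, V=0, U=0, X=1, Y=0, Z=0) weight 1/378
  … 206 more
Group by Z:
  weight(Z=0) = 1/12
  weight(Z=1) = 1/12
  weight(Z=2) = 1/12
Total weight = 1/12 + 1/12 + 1/12 = 1/4
P(Z=0 | obs) = 1/12 / 1/4 = 1/3
P(Z=1 | obs) = 1/12 / 1/4 = 1/3
P(Z=2 | obs) = 1/12 / 1/4 = 1/3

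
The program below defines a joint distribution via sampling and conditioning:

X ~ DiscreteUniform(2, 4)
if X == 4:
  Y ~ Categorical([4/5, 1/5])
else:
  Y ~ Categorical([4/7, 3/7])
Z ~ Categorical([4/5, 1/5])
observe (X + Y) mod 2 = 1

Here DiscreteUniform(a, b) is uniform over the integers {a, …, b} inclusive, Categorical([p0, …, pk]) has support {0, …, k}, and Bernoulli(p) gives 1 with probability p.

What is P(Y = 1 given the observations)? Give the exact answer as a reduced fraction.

P(Y = 1 | obs) = 11/21

Enumerate traces; 6 have nonzero weight after conditioning:
  (X=2, Y=1, Z=0) weight 4/35
  (X=2, Y=1, Z=1) weight 1/35
  (X=3, Y=0, Z=0) weight 16/105
  (X=3, Y=0, Z=1) weight 4/105
  (X=4, Y=1, Z=0) weight 4/75
  (X=4, Y=1, Z=1) weight 1/75
Group by Y:
  weight(Y=0) = 4/21
  weight(Y=1) = 22/105
Total weight = 4/21 + 22/105 = 2/5
P(Y=0 | obs) = 4/21 / 2/5 = 10/21
P(Y=1 | obs) = 22/105 / 2/5 = 11/21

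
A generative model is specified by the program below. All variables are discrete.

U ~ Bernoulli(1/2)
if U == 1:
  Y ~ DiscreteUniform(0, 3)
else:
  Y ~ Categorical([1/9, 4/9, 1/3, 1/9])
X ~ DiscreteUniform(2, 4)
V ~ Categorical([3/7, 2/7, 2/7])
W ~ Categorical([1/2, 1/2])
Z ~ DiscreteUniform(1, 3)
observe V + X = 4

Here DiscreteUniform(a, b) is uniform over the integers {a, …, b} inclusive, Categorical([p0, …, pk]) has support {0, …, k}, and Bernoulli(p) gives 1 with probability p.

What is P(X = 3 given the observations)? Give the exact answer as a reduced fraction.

Enumerate traces; 144 have nonzero weight after conditioning:
  (U=0, Y=0, X=2, V=2, W=0, Z=1) weight 1/1134
  (U=0, Y=0, X=2, V=2, W=0, Z=2) weight 1/1134
  (U=0, Y=0, X=2, V=2, W=0, Z=3) weight 1/1134
  (U=0, Y=0, X=2, V=2, W=1, Z=1) weight 1/1134
  (U=0, Y=0, X=2, V=2, W=1, Z=2) weight 1/1134
  (U=0, Y=0, X=2, V=2, W=1, Z=3) weight 1/1134
  (U=0, Y=0, X=3, V=1, W=0, Z=1) weight 1/1134
  (U=0, Y=0, X=3, V=1, W=0, Z=2) weight 1/1134
  (U=0, Y=0, X=4, V=0, W=0, Z=1) weight 1/756
  … 135 more
Group by X:
  weight(X=2) = 2/21
  weight(X=3) = 2/21
  weight(X=4) = 1/7
Total weight = 2/21 + 2/21 + 1/7 = 1/3
P(X=2 | obs) = 2/21 / 1/3 = 2/7
P(X=3 | obs) = 2/21 / 1/3 = 2/7
P(X=4 | obs) = 1/7 / 1/3 = 3/7

P(X = 3 | obs) = 2/7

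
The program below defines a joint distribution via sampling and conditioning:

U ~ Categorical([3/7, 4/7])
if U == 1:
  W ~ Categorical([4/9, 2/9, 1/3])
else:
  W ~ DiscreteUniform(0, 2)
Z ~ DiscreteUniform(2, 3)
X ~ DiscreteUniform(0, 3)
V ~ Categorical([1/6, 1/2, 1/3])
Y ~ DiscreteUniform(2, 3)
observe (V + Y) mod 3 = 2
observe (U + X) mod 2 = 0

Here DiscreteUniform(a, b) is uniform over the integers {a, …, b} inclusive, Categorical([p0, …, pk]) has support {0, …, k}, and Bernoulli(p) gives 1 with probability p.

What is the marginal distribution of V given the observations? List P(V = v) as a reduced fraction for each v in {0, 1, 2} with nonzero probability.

Enumerate traces; 48 have nonzero weight after conditioning:
  (U=0, W=0, Z=2, X=0, V=0, Y=2) weight 1/672
  (U=0, W=0, Z=2, X=0, V=2, Y=3) weight 1/336
  (U=0, W=0, Z=2, X=2, V=0, Y=2) weight 1/672
  (U=0, W=0, Z=2, X=2, V=2, Y=3) weight 1/336
  (U=0, W=0, Z=3, X=0, V=0, Y=2) weight 1/672
  (U=0, W=0, Z=3, X=0, V=2, Y=3) weight 1/336
  (U=0, W=0, Z=3, X=2, V=0, Y=2) weight 1/672
  (U=0, W=0, Z=3, X=2, V=2, Y=3) weight 1/336
  … 40 more
Group by V:
  weight(V=0) = 1/24
  weight(V=2) = 1/12
Total weight = 1/24 + 1/12 = 1/8
P(V=0 | obs) = 1/24 / 1/8 = 1/3
P(V=2 | obs) = 1/12 / 1/8 = 2/3

P(V=0) = 1/3, P(V=2) = 2/3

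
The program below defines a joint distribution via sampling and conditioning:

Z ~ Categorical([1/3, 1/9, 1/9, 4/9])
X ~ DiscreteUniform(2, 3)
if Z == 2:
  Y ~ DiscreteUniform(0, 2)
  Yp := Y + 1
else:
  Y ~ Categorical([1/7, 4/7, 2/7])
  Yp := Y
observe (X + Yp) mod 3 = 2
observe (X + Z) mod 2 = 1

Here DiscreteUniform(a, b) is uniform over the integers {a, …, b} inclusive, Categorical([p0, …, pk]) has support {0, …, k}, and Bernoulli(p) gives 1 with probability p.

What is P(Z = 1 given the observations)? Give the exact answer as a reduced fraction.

P(Z = 1 | obs) = 3/40

Enumerate traces; 4 have nonzero weight after conditioning:
  (Z=0, X=3, Y=2) weight 1/21
  (Z=1, X=2, Y=0) weight 1/126
  (Z=2, X=3, Y=1) weight 1/54
  (Z=3, X=2, Y=0) weight 2/63
Group by Z:
  weight(Z=0) = 1/21
  weight(Z=1) = 1/126
  weight(Z=2) = 1/54
  weight(Z=3) = 2/63
Total weight = 1/21 + 1/126 + 1/54 + 2/63 = 20/189
P(Z=0 | obs) = 1/21 / 20/189 = 9/20
P(Z=1 | obs) = 1/126 / 20/189 = 3/40
P(Z=2 | obs) = 1/54 / 20/189 = 7/40
P(Z=3 | obs) = 2/63 / 20/189 = 3/10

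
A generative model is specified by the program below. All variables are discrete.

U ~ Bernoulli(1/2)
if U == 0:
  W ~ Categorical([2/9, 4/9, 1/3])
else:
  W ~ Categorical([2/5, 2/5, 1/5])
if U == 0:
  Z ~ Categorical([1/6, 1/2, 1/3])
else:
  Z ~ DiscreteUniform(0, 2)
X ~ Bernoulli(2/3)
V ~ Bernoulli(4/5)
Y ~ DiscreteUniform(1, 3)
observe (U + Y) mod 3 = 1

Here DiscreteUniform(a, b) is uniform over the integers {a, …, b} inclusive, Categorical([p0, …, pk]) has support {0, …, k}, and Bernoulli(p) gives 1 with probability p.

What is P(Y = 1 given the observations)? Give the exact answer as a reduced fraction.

P(Y = 1 | obs) = 1/2

Enumerate traces; 72 have nonzero weight after conditioning:
  (U=0, W=0, Z=0, X=0, V=0, Y=1) weight 1/2430
  (U=0, W=0, Z=0, X=0, V=1, Y=1) weight 2/1215
  (U=0, W=0, Z=0, X=1, V=0, Y=1) weight 1/1215
  (U=0, W=0, Z=0, X=1, V=1, Y=1) weight 4/1215
  (U=0, W=0, Z=1, X=0, V=0, Y=1) weight 1/810
  (U=0, W=0, Z=1, X=0, V=1, Y=1) weight 2/405
  (U=0, W=0, Z=1, X=1, V=0, Y=1) weight 1/405
  (U=0, W=0, Z=1, X=1, V=1, Y=1) weight 4/405
  (U=1, W=0, Z=0, X=0, V=0, Y=3) weight 1/675
  … 63 more
Group by Y:
  weight(Y=1) = 1/6
  weight(Y=3) = 1/6
Total weight = 1/6 + 1/6 = 1/3
P(Y=1 | obs) = 1/6 / 1/3 = 1/2
P(Y=3 | obs) = 1/6 / 1/3 = 1/2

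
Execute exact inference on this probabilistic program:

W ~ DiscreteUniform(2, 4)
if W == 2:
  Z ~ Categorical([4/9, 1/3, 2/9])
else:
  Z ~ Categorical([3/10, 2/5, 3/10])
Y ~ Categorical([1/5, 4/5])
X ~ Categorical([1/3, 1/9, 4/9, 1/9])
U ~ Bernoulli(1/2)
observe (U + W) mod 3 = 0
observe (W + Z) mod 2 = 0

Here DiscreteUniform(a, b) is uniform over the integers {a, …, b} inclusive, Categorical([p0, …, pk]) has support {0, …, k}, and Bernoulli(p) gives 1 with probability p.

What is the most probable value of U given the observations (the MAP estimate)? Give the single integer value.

Enumerate traces; 24 have nonzero weight after conditioning:
  (W=2, Z=0, Y=0, X=0, U=1) weight 2/405
  (W=2, Z=0, Y=0, X=1, U=1) weight 2/1215
  (W=2, Z=0, Y=0, X=2, U=1) weight 8/1215
  (W=2, Z=0, Y=0, X=3, U=1) weight 2/1215
  (W=2, Z=0, Y=1, X=0, U=1) weight 8/405
  (W=2, Z=0, Y=1, X=1, U=1) weight 8/1215
  (W=2, Z=0, Y=1, X=2, U=1) weight 32/1215
  (W=2, Z=0, Y=1, X=3, U=1) weight 8/1215
  (W=3, Z=1, Y=0, X=0, U=0) weight 1/225
  … 15 more
Group by U:
  weight(U=0) = 1/15
  weight(U=1) = 1/9
Total weight = 1/15 + 1/9 = 8/45
P(U=0 | obs) = 1/15 / 8/45 = 3/8
P(U=1 | obs) = 1/9 / 8/45 = 5/8
argmax = 1

argmax_v P(U = v | obs) = 1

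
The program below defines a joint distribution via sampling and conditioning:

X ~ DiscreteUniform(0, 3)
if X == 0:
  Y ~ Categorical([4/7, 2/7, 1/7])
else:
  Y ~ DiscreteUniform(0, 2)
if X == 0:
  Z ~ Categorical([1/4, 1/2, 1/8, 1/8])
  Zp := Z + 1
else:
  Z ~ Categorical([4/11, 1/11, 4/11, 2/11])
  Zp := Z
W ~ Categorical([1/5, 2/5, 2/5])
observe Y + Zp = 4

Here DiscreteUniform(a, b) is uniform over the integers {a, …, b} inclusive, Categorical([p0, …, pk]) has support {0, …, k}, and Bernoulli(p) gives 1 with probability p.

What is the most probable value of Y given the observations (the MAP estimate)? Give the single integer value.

argmax_v P(Y = v | obs) = 2

Enumerate traces; 27 have nonzero weight after conditioning:
  (X=0, Y=0, Z=3, W=0) weight 1/280
  (X=0, Y=0, Z=3, W=1) weight 1/140
  (X=0, Y=0, Z=3, W=2) weight 1/140
  (X=0, Y=1, Z=2, W=0) weight 1/560
  (X=0, Y=1, Z=2, W=1) weight 1/280
  (X=0, Y=1, Z=2, W=2) weight 1/280
  (X=0, Y=2, Z=1, W=0) weight 1/280
  (X=0, Y=2, Z=1, W=1) weight 1/140
  … 19 more
Group by Y:
  weight(Y=0) = 1/56
  weight(Y=1) = 67/1232
  weight(Y=2) = 67/616
Total weight = 1/56 + 67/1232 + 67/616 = 223/1232
P(Y=0 | obs) = 1/56 / 223/1232 = 22/223
P(Y=1 | obs) = 67/1232 / 223/1232 = 67/223
P(Y=2 | obs) = 67/616 / 223/1232 = 134/223
argmax = 2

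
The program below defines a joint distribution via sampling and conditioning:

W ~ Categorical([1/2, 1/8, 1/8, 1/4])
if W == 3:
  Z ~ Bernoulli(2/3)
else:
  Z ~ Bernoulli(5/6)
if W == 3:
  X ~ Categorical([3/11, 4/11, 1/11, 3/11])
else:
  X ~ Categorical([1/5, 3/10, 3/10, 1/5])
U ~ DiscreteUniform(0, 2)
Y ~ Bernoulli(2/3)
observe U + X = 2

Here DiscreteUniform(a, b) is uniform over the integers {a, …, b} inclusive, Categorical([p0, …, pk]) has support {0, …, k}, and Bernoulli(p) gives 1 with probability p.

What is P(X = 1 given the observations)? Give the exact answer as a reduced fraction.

Enumerate traces; 48 have nonzero weight after conditioning:
  (W=0, Z=0, X=0, U=2, Y=0) weight 1/540
  (W=0, Z=0, X=0, U=2, Y=1) weight 1/270
  (W=0, Z=0, X=1, U=1, Y=0) weight 1/360
  (W=0, Z=0, X=1, U=1, Y=1) weight 1/180
  (W=0, Z=0, X=2, U=0, Y=0) weight 1/360
  (W=0, Z=0, X=2, U=0, Y=1) weight 1/180
  (W=0, Z=1, X=0, U=2, Y=0) weight 1/108
  (W=0, Z=1, X=0, U=2, Y=1) weight 1/54
  … 40 more
Group by X:
  weight(X=0) = 4/55
  weight(X=1) = 139/1320
  weight(X=2) = 109/1320
Total weight = 4/55 + 139/1320 + 109/1320 = 43/165
P(X=0 | obs) = 4/55 / 43/165 = 12/43
P(X=1 | obs) = 139/1320 / 43/165 = 139/344
P(X=2 | obs) = 109/1320 / 43/165 = 109/344

P(X = 1 | obs) = 139/344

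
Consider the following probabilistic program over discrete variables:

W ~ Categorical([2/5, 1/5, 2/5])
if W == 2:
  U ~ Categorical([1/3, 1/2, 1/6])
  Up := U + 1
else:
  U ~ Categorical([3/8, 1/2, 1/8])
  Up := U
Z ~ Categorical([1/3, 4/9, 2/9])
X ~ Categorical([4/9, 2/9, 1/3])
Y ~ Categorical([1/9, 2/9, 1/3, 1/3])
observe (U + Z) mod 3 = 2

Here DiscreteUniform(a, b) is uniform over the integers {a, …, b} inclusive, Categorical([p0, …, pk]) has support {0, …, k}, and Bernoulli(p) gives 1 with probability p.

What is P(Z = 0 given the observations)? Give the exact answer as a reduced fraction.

Enumerate traces; 108 have nonzero weight after conditioning:
  (W=0, U=0, Z=2, X=0, Y=0) weight 2/1215
  (W=0, U=0, Z=2, X=0, Y=1) weight 4/1215
  (W=0, U=0, Z=2, X=0, Y=2) weight 2/405
  (W=0, U=0, Z=2, X=0, Y=3) weight 2/405
  (W=0, U=0, Z=2, X=1, Y=0) weight 1/1215
  (W=0, U=0, Z=2, X=1, Y=1) weight 2/1215
  (W=0, U=0, Z=2, X=1, Y=2) weight 1/405
  (W=0, U=0, Z=2, X=1, Y=3) weight 1/405
  (W=0, U=1, Z=1, X=0, Y=0) weight 16/3645
  (W=0, U=2, Z=0, X=0, Y=0) weight 1/1215
  … 98 more
Group by Z:
  weight(Z=0) = 17/360
  weight(Z=1) = 2/9
  weight(Z=2) = 43/540
Total weight = 17/360 + 2/9 + 43/540 = 377/1080
P(Z=0 | obs) = 17/360 / 377/1080 = 51/377
P(Z=1 | obs) = 2/9 / 377/1080 = 240/377
P(Z=2 | obs) = 43/540 / 377/1080 = 86/377

P(Z = 0 | obs) = 51/377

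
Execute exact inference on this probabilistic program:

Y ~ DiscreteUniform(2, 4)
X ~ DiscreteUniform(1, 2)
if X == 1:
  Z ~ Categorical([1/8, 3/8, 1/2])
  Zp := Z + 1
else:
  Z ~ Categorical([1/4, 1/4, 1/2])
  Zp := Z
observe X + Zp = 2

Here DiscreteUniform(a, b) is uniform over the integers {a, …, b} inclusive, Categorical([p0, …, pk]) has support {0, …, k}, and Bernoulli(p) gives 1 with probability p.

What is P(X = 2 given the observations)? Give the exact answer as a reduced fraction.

Enumerate traces; 6 have nonzero weight after conditioning:
  (Y=2, X=1, Z=0) weight 1/48
  (Y=2, X=2, Z=0) weight 1/24
  (Y=3, X=1, Z=0) weight 1/48
  (Y=3, X=2, Z=0) weight 1/24
  (Y=4, X=1, Z=0) weight 1/48
  (Y=4, X=2, Z=0) weight 1/24
Group by X:
  weight(X=1) = 1/16
  weight(X=2) = 1/8
Total weight = 1/16 + 1/8 = 3/16
P(X=1 | obs) = 1/16 / 3/16 = 1/3
P(X=2 | obs) = 1/8 / 3/16 = 2/3

P(X = 2 | obs) = 2/3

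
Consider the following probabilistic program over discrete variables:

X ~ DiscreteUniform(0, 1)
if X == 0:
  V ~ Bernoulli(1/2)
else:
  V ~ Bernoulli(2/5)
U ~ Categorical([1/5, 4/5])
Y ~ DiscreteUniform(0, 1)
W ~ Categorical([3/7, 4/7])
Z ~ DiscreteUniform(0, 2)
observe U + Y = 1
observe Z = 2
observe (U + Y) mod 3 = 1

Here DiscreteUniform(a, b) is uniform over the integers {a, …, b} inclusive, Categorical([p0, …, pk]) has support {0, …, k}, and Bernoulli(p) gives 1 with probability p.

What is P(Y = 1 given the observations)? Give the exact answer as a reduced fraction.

P(Y = 1 | obs) = 1/5

Enumerate traces; 16 have nonzero weight after conditioning:
  (X=0, V=0, U=0, Y=1, W=0, Z=2) weight 1/280
  (X=0, V=0, U=0, Y=1, W=1, Z=2) weight 1/210
  (X=0, V=0, U=1, Y=0, W=0, Z=2) weight 1/70
  (X=0, V=0, U=1, Y=0, W=1, Z=2) weight 2/105
  (X=0, V=1, U=0, Y=1, W=0, Z=2) weight 1/280
  (X=0, V=1, U=0, Y=1, W=1, Z=2) weight 1/210
  (X=0, V=1, U=1, Y=0, W=0, Z=2) weight 1/70
  (X=0, V=1, U=1, Y=0, W=1, Z=2) weight 2/105
  … 8 more
Group by Y:
  weight(Y=0) = 2/15
  weight(Y=1) = 1/30
Total weight = 2/15 + 1/30 = 1/6
P(Y=0 | obs) = 2/15 / 1/6 = 4/5
P(Y=1 | obs) = 1/30 / 1/6 = 1/5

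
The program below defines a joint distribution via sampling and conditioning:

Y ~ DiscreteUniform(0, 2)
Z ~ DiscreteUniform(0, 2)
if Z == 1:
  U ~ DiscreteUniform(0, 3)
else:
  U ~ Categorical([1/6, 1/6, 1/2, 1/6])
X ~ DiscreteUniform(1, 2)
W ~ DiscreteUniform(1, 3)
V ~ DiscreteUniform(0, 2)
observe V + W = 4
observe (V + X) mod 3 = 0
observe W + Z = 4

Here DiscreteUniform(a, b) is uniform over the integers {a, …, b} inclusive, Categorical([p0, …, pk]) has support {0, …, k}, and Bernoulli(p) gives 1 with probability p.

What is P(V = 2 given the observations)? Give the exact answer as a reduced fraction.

Enumerate traces; 24 have nonzero weight after conditioning:
  (Y=0, Z=1, U=0, X=2, W=3, V=1) weight 1/648
  (Y=0, Z=1, U=1, X=2, W=3, V=1) weight 1/648
  (Y=0, Z=1, U=2, X=2, W=3, V=1) weight 1/648
  (Y=0, Z=1, U=3, X=2, W=3, V=1) weight 1/648
  (Y=0, Z=2, U=0, X=1, W=2, V=2) weight 1/972
  (Y=0, Z=2, U=1, X=1, W=2, V=2) weight 1/972
  (Y=0, Z=2, U=2, X=1, W=2, V=2) weight 1/324
  (Y=0, Z=2, U=3, X=1, W=2, V=2) weight 1/972
  … 16 more
Group by V:
  weight(V=1) = 1/54
  weight(V=2) = 1/54
Total weight = 1/54 + 1/54 = 1/27
P(V=1 | obs) = 1/54 / 1/27 = 1/2
P(V=2 | obs) = 1/54 / 1/27 = 1/2

P(V = 2 | obs) = 1/2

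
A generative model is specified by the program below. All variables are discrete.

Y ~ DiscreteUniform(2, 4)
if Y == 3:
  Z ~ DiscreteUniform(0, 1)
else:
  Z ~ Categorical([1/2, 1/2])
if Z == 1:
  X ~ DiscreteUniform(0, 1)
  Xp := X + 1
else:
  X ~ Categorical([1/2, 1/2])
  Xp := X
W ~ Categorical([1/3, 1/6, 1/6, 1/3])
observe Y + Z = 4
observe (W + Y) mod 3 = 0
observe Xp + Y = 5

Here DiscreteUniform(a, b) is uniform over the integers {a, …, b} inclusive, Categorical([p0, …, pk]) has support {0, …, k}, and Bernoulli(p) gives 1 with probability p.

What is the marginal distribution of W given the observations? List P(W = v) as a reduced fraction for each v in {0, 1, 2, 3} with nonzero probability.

P(W=0) = 2/5, P(W=2) = 1/5, P(W=3) = 2/5

Enumerate traces; 3 have nonzero weight after conditioning:
  (Y=3, Z=1, X=1, W=0) weight 1/36
  (Y=3, Z=1, X=1, W=3) weight 1/36
  (Y=4, Z=0, X=1, W=2) weight 1/72
Group by W:
  weight(W=0) = 1/36
  weight(W=2) = 1/72
  weight(W=3) = 1/36
Total weight = 1/36 + 1/72 + 1/36 = 5/72
P(W=0 | obs) = 1/36 / 5/72 = 2/5
P(W=2 | obs) = 1/72 / 5/72 = 1/5
P(W=3 | obs) = 1/36 / 5/72 = 2/5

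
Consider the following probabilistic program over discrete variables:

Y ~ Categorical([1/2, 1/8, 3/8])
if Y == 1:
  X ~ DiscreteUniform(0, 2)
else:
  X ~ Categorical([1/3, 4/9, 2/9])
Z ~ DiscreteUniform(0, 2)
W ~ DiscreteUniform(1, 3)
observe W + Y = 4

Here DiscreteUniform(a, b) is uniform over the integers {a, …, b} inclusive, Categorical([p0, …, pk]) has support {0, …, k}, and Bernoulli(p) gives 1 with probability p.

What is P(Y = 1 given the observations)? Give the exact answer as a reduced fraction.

Enumerate traces; 18 have nonzero weight after conditioning:
  (Y=1, X=0, Z=0, W=3) weight 1/216
  (Y=1, X=0, Z=1, W=3) weight 1/216
  (Y=1, X=0, Z=2, W=3) weight 1/216
  (Y=1, X=1, Z=0, W=3) weight 1/216
  (Y=1, X=1, Z=1, W=3) weight 1/216
  (Y=1, X=1, Z=2, W=3) weight 1/216
  (Y=1, X=2, Z=0, W=3) weight 1/216
  (Y=1, X=2, Z=1, W=3) weight 1/216
  (Y=2, X=0, Z=0, W=2) weight 1/72
  … 9 more
Group by Y:
  weight(Y=1) = 1/24
  weight(Y=2) = 1/8
Total weight = 1/24 + 1/8 = 1/6
P(Y=1 | obs) = 1/24 / 1/6 = 1/4
P(Y=2 | obs) = 1/8 / 1/6 = 3/4

P(Y = 1 | obs) = 1/4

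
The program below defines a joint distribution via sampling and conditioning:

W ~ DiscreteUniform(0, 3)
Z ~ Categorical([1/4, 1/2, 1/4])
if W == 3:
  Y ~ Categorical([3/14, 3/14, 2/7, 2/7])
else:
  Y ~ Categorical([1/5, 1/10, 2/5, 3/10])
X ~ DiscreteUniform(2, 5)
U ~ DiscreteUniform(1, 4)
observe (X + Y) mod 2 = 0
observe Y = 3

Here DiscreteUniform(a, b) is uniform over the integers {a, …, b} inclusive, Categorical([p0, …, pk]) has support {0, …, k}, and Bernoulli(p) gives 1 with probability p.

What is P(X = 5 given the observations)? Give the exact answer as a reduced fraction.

P(X = 5 | obs) = 1/2

Enumerate traces; 96 have nonzero weight after conditioning:
  (W=0, Z=0, Y=3, X=3, U=1) weight 3/2560
  (W=0, Z=0, Y=3, X=3, U=2) weight 3/2560
  (W=0, Z=0, Y=3, X=3, U=3) weight 3/2560
  (W=0, Z=0, Y=3, X=3, U=4) weight 3/2560
  (W=0, Z=0, Y=3, X=5, U=1) weight 3/2560
  (W=0, Z=0, Y=3, X=5, U=2) weight 3/2560
  (W=0, Z=0, Y=3, X=5, U=3) weight 3/2560
  (W=0, Z=0, Y=3, X=5, U=4) weight 3/2560
  … 88 more
Group by X:
  weight(X=3) = 83/1120
  weight(X=5) = 83/1120
Total weight = 83/1120 + 83/1120 = 83/560
P(X=3 | obs) = 83/1120 / 83/560 = 1/2
P(X=5 | obs) = 83/1120 / 83/560 = 1/2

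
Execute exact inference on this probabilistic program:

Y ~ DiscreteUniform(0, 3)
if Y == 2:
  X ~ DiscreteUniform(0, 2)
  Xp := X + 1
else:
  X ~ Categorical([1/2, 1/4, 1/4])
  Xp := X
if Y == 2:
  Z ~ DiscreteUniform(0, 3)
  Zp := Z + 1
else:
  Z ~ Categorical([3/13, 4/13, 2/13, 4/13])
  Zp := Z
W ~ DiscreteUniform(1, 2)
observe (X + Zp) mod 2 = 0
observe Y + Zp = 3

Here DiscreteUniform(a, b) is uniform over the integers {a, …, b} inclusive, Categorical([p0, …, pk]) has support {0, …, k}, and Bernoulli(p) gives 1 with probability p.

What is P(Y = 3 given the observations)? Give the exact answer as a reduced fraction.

P(Y = 3 | obs) = 27/70

Enumerate traces; 12 have nonzero weight after conditioning:
  (Y=0, X=1, Z=3, W=1) weight 1/104
  (Y=0, X=1, Z=3, W=2) weight 1/104
  (Y=1, X=0, Z=2, W=1) weight 1/104
  (Y=1, X=0, Z=2, W=2) weight 1/104
  (Y=1, X=2, Z=2, W=1) weight 1/208
  (Y=1, X=2, Z=2, W=2) weight 1/208
  (Y=2, X=1, Z=0, W=1) weight 1/96
  (Y=2, X=1, Z=0, W=2) weight 1/96
  (Y=3, X=0, Z=0, W=1) weight 3/208
  … 3 more
Group by Y:
  weight(Y=0) = 1/52
  weight(Y=1) = 3/104
  weight(Y=2) = 1/48
  weight(Y=3) = 9/208
Total weight = 1/52 + 3/104 + 1/48 + 9/208 = 35/312
P(Y=0 | obs) = 1/52 / 35/312 = 6/35
P(Y=1 | obs) = 3/104 / 35/312 = 9/35
P(Y=2 | obs) = 1/48 / 35/312 = 13/70
P(Y=3 | obs) = 9/208 / 35/312 = 27/70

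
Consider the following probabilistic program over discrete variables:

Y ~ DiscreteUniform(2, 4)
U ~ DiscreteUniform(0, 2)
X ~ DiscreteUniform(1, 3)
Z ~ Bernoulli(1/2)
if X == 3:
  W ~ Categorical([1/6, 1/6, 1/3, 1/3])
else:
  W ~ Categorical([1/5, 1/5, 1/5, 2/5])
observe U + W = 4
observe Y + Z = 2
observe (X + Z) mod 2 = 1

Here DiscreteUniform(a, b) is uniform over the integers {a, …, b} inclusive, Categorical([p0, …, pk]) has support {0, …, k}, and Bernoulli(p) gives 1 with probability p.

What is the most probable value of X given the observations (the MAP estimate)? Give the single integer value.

argmax_v P(X = v | obs) = 3

Enumerate traces; 4 have nonzero weight after conditioning:
  (Y=2, U=1, X=1, Z=0, W=3) weight 1/135
  (Y=2, U=1, X=3, Z=0, W=3) weight 1/162
  (Y=2, U=2, X=1, Z=0, W=2) weight 1/270
  (Y=2, U=2, X=3, Z=0, W=2) weight 1/162
Group by X:
  weight(X=1) = 1/90
  weight(X=3) = 1/81
Total weight = 1/90 + 1/81 = 19/810
P(X=1 | obs) = 1/90 / 19/810 = 9/19
P(X=3 | obs) = 1/81 / 19/810 = 10/19
argmax = 3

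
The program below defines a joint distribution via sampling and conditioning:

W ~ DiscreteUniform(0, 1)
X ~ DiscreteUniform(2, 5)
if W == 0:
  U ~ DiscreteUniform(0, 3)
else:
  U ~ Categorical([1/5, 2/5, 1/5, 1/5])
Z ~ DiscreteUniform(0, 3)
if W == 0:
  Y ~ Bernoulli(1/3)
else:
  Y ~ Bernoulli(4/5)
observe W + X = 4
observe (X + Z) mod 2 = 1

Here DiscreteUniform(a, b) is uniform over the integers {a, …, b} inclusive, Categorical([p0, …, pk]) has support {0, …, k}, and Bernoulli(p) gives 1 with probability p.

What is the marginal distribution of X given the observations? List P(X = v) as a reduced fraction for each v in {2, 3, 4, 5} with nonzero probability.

Enumerate traces; 32 have nonzero weight after conditioning:
  (W=0, X=4, U=0, Z=1, Y=0) weight 1/192
  (W=0, X=4, U=0, Z=1, Y=1) weight 1/384
  (W=0, X=4, U=0, Z=3, Y=0) weight 1/192
  (W=0, X=4, U=0, Z=3, Y=1) weight 1/384
  (W=0, X=4, U=1, Z=1, Y=0) weight 1/192
  (W=0, X=4, U=1, Z=1, Y=1) weight 1/384
  (W=0, X=4, U=1, Z=3, Y=0) weight 1/192
  (W=0, X=4, U=1, Z=3, Y=1) weight 1/384
  (W=1, X=3, U=0, Z=0, Y=0) weight 1/800
  … 23 more
Group by X:
  weight(X=3) = 1/16
  weight(X=4) = 1/16
Total weight = 1/16 + 1/16 = 1/8
P(X=3 | obs) = 1/16 / 1/8 = 1/2
P(X=4 | obs) = 1/16 / 1/8 = 1/2

P(X=3) = 1/2, P(X=4) = 1/2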